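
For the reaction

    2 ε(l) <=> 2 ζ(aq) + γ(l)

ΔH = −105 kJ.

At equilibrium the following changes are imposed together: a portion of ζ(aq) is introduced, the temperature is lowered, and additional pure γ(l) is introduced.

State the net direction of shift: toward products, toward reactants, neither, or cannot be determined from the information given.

cannot be determined

Adding ζ (aq), a product, drives the reaction to the left.
The forward reaction is exothermic. Lowering T favours the exothermic direction — shift to the right.
γ is a pure liquid; its activity is 1 regardless of amount, so Q is unaffected — no shift from this change.
The individual effects push in opposite directions; without quantitative information the net direction cannot be determined.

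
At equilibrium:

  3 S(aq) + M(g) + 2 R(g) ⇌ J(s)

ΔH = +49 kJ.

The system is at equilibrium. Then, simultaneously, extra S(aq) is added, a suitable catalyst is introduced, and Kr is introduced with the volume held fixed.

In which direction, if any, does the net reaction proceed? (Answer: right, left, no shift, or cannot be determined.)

Adding S (aq), a reactant, drives the reaction to the right.
A catalyst speeds both forward and reverse rates equally; it changes neither Q nor K — no shift from this change.
At constant volume, adding an inert gas leaves every reacting species' partial pressure unchanged, so Q is unchanged — no shift from this change.
Only the nonzero effect(s) matter; the net shift is to the right.

right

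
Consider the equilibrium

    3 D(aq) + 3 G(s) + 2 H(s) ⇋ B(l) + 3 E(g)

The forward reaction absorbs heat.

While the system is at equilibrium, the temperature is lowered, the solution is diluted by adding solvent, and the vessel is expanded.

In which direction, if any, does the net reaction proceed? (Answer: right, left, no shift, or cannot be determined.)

The forward reaction is endothermic. Lowering T favours the exothermic direction — shift to the left.
Dilution lowers every aqueous concentration by the same factor. Δn_aq = 0 − 3 = -3, so the system shifts toward the side with more dissolved moles — to the left.
Gas moles: reactants 0, products 3 (Δn_gas = +3). Expansion shifts the system toward the side with more moles of gas — to the right.
The individual effects push in opposite directions; without quantitative information the net direction cannot be determined.

cannot be determined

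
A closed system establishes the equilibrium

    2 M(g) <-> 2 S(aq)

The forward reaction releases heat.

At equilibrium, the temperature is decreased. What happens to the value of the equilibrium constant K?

K depends on temperature via the van 't Hoff relation. The forward reaction is exothermic, so lowering T increases K.

increases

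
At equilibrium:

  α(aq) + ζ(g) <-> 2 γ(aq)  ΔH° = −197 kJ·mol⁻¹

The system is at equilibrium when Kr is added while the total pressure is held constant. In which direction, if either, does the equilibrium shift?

Adding inert gas at constant total pressure expands the volume and lowers every reacting partial pressure. With Δn_gas = 0 − 1 = -1, Q moves away from K toward the side with fewer gas moles, so the system shifts toward the side with more gas moles — to the left.

left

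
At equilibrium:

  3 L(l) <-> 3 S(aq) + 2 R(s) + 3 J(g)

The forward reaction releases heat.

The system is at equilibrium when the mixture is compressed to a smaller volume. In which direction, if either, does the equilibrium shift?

left

Gas moles: reactants 0, products 3 (Δn_gas = +3). Compression shifts the system toward the side with fewer moles of gas — to the left.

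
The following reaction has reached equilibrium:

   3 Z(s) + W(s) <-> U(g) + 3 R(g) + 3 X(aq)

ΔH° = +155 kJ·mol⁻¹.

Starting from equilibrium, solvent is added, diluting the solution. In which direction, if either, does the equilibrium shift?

Dilution lowers every aqueous concentration by the same factor. Δn_aq = 3 − 0 = +3, so the system shifts toward the side with more dissolved moles — to the right.

right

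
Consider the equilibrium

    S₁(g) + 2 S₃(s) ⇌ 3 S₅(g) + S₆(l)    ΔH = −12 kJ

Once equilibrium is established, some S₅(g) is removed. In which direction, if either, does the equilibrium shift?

Removing S₅ (g), a product, drives the reaction to the right.

right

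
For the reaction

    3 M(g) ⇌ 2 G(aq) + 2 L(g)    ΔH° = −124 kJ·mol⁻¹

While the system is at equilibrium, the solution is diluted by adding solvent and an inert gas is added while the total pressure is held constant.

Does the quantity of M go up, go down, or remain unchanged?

Dilution lowers every aqueous concentration by the same factor. Δn_aq = 2 − 0 = +2, so the system shifts toward the side with more dissolved moles — to the right.
Adding inert gas at constant total pressure expands the volume and lowers every reacting partial pressure. With Δn_gas = 2 − 3 = -1, Q moves away from K toward the side with fewer gas moles, so the system shifts toward the side with more gas moles — to the left.
The two effects oppose each other, so the net shift — and hence the change in M — cannot be determined from the given information.

cannot be determined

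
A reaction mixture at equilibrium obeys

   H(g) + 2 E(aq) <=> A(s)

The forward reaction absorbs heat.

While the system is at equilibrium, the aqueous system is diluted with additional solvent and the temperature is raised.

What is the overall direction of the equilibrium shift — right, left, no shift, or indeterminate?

cannot be determined

Dilution lowers every aqueous concentration by the same factor. Δn_aq = 0 − 2 = -2, so the system shifts toward the side with more dissolved moles — to the left.
The forward reaction is endothermic. Raising T favours the endothermic direction — shift to the right.
The individual effects push in opposite directions; without quantitative information the net direction cannot be determined.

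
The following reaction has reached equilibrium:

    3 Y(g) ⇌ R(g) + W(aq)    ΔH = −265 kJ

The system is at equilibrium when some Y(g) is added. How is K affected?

The equilibrium constant depends only on temperature. This perturbation may move the position of equilibrium, but since T is unchanged, K itself is unchanged.

unchanged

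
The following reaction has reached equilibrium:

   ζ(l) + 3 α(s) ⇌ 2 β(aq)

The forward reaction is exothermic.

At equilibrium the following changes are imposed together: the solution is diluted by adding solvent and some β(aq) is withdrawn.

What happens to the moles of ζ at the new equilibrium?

decreases

Dilution lowers every aqueous concentration by the same factor. Δn_aq = 2 − 0 = +2, so the system shifts toward the side with more dissolved moles — to the right.
Removing β (aq), a product, drives the reaction to the right.
The net shift is to the right. ζ is a reactant, so its amount decreases.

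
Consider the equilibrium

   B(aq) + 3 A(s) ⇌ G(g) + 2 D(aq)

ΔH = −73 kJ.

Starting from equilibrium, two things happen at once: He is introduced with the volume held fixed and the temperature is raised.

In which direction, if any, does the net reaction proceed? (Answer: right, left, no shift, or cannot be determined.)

left

At constant volume, adding an inert gas leaves every reacting species' partial pressure unchanged, so Q is unchanged — no shift from this change.
The forward reaction is exothermic. Raising T favours the endothermic direction — shift to the left.
Only the nonzero effect(s) matter; the net shift is to the left.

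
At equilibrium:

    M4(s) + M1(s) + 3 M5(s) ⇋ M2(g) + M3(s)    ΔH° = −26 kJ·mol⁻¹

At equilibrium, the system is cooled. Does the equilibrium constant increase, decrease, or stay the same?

increases

K depends on temperature via the van 't Hoff relation. The forward reaction is exothermic, so lowering T increases K.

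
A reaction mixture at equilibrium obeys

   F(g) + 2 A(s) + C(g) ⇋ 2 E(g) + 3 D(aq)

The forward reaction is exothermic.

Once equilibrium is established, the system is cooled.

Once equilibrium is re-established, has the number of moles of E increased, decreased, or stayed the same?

The forward reaction is exothermic. Lowering T favours the exothermic direction — shift to the right.
The net shift is to the right. E is a product, so its amount increases.

increases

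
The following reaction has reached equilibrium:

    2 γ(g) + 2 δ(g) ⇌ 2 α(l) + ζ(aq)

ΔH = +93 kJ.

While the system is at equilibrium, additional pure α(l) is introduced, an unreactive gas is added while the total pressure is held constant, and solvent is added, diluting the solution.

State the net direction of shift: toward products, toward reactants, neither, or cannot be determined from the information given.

cannot be determined

α is a pure liquid; its activity is 1 regardless of amount, so Q is unaffected — no shift from this change.
Adding inert gas at constant total pressure expands the volume and lowers every reacting partial pressure. With Δn_gas = 0 − 4 = -4, Q moves away from K toward the side with fewer gas moles, so the system shifts toward the side with more gas moles — to the left.
Dilution lowers every aqueous concentration by the same factor. Δn_aq = 1 − 0 = +1, so the system shifts toward the side with more dissolved moles — to the right.
The individual effects push in opposite directions; without quantitative information the net direction cannot be determined.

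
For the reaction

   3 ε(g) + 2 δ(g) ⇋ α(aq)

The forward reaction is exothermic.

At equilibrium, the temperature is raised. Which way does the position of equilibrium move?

left

The forward reaction is exothermic. Raising T favours the endothermic direction — shift to the left.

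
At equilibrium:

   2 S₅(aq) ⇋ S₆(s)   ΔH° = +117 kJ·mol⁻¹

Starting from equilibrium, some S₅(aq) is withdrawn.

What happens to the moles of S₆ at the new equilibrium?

decreases

Removing S₅ (aq), a reactant, drives the reaction to the left.
The net shift is to the left. S₆ is a product, so its amount decreases.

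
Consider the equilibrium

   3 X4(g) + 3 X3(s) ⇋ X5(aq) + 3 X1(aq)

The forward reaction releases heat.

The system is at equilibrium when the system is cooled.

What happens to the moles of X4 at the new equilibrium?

decreases

The forward reaction is exothermic. Lowering T favours the exothermic direction — shift to the right.
The net shift is to the right. X4 is a reactant, so its amount decreases.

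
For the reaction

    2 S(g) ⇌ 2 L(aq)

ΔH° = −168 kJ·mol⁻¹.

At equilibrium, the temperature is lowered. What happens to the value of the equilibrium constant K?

increases

K depends on temperature via the van 't Hoff relation. The forward reaction is exothermic, so lowering T increases K.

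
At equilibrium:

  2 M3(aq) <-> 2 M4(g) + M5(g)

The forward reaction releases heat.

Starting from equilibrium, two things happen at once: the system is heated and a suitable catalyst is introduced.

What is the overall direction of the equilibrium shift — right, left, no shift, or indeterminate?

left

The forward reaction is exothermic. Raising T favours the endothermic direction — shift to the left.
A catalyst speeds both forward and reverse rates equally; it changes neither Q nor K — no shift from this change.
Only the nonzero effect(s) matter; the net shift is to the left.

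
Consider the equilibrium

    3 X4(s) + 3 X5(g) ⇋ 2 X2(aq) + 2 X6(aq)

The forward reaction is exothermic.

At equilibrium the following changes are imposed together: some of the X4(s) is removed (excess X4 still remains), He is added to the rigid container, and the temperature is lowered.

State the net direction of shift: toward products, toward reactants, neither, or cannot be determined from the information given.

X4 is a pure solid; its activity is 1 regardless of amount, so Q is unaffected — no shift from this change.
At constant volume, adding an inert gas leaves every reacting species' partial pressure unchanged, so Q is unchanged — no shift from this change.
The forward reaction is exothermic. Lowering T favours the exothermic direction — shift to the right.
Only the nonzero effect(s) matter; the net shift is to the right.

right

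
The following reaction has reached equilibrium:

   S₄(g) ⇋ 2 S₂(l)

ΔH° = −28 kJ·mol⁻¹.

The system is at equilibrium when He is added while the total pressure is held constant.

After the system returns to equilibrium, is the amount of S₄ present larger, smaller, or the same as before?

Adding inert gas at constant total pressure expands the volume and lowers every reacting partial pressure. With Δn_gas = 0 − 1 = -1, Q moves away from K toward the side with fewer gas moles, so the system shifts toward the side with more gas moles — to the left.
The net shift is to the left. S₄ is a reactant, so its amount increases.

increases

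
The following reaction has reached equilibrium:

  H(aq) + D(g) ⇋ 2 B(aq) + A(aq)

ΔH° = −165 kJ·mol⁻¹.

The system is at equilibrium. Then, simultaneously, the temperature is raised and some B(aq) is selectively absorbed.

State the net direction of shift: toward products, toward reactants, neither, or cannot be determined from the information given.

The forward reaction is exothermic. Raising T favours the endothermic direction — shift to the left.
Removing B (aq), a product, drives the reaction to the right.
The individual effects push in opposite directions; without quantitative information the net direction cannot be determined.

cannot be determined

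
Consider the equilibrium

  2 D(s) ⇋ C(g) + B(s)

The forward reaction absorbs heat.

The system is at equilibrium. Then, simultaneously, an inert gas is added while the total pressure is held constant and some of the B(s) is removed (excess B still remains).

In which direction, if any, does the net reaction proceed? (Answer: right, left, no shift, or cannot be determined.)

Adding inert gas at constant total pressure expands the volume and lowers every reacting partial pressure. With Δn_gas = 1 − 0 = +1, Q moves away from K toward the side with fewer gas moles, so the system shifts toward the side with more gas moles — to the right.
B is a pure solid; its activity is 1 regardless of amount, so Q is unaffected — no shift from this change.
Only the nonzero effect(s) matter; the net shift is to the right.

right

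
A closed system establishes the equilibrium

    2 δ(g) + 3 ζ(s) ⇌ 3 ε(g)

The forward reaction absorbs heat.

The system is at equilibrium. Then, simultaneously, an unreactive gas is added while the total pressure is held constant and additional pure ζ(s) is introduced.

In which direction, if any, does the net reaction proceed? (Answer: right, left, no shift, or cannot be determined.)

Adding inert gas at constant total pressure expands the volume and lowers every reacting partial pressure. With Δn_gas = 3 − 2 = +1, Q moves away from K toward the side with fewer gas moles, so the system shifts toward the side with more gas moles — to the right.
ζ is a pure solid; its activity is 1 regardless of amount, so Q is unaffected — no shift from this change.
Only the nonzero effect(s) matter; the net shift is to the right.

right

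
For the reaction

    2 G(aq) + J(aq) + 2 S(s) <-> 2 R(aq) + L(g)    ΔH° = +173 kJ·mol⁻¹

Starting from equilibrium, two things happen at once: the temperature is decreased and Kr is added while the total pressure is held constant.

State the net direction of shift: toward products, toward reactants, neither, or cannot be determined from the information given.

The forward reaction is endothermic. Lowering T favours the exothermic direction — shift to the left.
Adding inert gas at constant total pressure expands the volume and lowers every reacting partial pressure. With Δn_gas = 1 − 0 = +1, Q moves away from K toward the side with fewer gas moles, so the system shifts toward the side with more gas moles — to the right.
The individual effects push in opposite directions; without quantitative information the net direction cannot be determined.

cannot be determined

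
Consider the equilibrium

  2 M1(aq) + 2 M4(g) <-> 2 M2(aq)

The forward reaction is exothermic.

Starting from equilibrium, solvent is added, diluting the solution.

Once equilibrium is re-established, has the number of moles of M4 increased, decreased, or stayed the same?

Dilution scales every aqueous concentration by the same factor. Δn_aq = 2 − 2 = 0, so Q is unchanged — no shift.
No net shift occurs, so the amount of M4 is unchanged.

unchanged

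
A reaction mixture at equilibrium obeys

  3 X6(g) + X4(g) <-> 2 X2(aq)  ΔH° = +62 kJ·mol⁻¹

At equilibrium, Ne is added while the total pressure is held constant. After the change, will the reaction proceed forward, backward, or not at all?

left

Adding inert gas at constant total pressure expands the volume and lowers every reacting partial pressure. With Δn_gas = 0 − 4 = -4, Q moves away from K toward the side with fewer gas moles, so the system shifts toward the side with more gas moles — to the left.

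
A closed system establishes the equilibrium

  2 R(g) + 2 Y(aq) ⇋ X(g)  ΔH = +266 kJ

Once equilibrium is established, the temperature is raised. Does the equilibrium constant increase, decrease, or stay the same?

increases

K depends on temperature via the van 't Hoff relation. The forward reaction is endothermic, so raising T increases K.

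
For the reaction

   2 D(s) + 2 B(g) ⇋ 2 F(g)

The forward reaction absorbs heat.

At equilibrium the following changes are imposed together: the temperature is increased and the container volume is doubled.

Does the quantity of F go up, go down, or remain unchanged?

The forward reaction is endothermic. Raising T favours the endothermic direction — shift to the right.
Gas moles: reactants 2, products 2. Δn_gas = 0, so a volume change leaves Q equal to K — no shift from this change.
The net shift is to the right. F is a product, so its amount increases.

increases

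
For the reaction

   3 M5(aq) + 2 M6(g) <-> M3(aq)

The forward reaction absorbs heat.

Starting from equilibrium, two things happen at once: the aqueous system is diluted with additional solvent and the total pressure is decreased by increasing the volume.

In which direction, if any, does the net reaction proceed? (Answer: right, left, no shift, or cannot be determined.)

Dilution lowers every aqueous concentration by the same factor. Δn_aq = 1 − 3 = -2, so the system shifts toward the side with more dissolved moles — to the left.
Gas moles: reactants 2, products 0 (Δn_gas = -2). Expansion shifts the system toward the side with more moles of gas — to the left.
All effects act in the same direction — net shift to the left.

left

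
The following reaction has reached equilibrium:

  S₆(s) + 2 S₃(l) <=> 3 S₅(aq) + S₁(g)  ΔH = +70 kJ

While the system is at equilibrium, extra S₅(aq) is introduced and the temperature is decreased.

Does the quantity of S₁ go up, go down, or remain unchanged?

decreases

Adding S₅ (aq), a product, drives the reaction to the left.
The forward reaction is endothermic. Lowering T favours the exothermic direction — shift to the left.
The net shift is to the left. S₁ is a product, so its amount decreases.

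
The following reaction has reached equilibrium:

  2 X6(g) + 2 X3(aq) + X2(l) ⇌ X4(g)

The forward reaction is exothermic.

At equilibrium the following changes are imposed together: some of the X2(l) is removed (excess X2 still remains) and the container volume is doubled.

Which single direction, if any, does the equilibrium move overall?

X2 is a pure liquid; its activity is 1 regardless of amount, so Q is unaffected — no shift from this change.
Gas moles: reactants 2, products 1 (Δn_gas = -1). Expansion shifts the system toward the side with more moles of gas — to the left.
Only the nonzero effect(s) matter; the net shift is to the left.

left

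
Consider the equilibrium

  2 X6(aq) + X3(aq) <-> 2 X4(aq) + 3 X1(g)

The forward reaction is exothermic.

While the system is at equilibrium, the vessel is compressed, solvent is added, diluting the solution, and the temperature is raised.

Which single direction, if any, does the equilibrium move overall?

Gas moles: reactants 0, products 3 (Δn_gas = +3). Compression shifts the system toward the side with fewer moles of gas — to the left.
Dilution lowers every aqueous concentration by the same factor. Δn_aq = 2 − 3 = -1, so the system shifts toward the side with more dissolved moles — to the left.
The forward reaction is exothermic. Raising T favours the endothermic direction — shift to the left.
All effects act in the same direction — net shift to the left.

left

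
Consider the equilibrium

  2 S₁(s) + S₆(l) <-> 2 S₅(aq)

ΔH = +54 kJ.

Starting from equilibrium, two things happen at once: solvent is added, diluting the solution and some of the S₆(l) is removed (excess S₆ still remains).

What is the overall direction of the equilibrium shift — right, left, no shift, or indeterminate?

right

Dilution lowers every aqueous concentration by the same factor. Δn_aq = 2 − 0 = +2, so the system shifts toward the side with more dissolved moles — to the right.
S₆ is a pure liquid; its activity is 1 regardless of amount, so Q is unaffected — no shift from this change.
Only the nonzero effect(s) matter; the net shift is to the right.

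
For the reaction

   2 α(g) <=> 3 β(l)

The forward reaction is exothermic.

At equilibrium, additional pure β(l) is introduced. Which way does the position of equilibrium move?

β is a pure liquid; its activity is 1 regardless of amount, so Q is unaffected — no shift from this change.

no shift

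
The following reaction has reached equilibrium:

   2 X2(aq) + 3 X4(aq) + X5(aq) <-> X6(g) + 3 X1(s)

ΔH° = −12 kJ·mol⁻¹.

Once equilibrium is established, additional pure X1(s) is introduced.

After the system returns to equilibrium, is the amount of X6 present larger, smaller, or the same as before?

unchanged

X1 is a pure solid; its activity is 1 regardless of amount, so Q is unaffected — no shift from this change.
No net shift occurs, so the amount of X6 is unchanged.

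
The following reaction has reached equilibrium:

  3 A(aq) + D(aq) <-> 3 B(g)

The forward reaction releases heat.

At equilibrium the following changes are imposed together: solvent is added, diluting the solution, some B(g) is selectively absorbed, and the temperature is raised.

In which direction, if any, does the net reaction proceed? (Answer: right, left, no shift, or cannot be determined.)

Dilution lowers every aqueous concentration by the same factor. Δn_aq = 0 − 4 = -4, so the system shifts toward the side with more dissolved moles — to the left.
Removing B (g), a product, drives the reaction to the right.
The forward reaction is exothermic. Raising T favours the endothermic direction — shift to the left.
The individual effects push in opposite directions; without quantitative information the net direction cannot be determined.

cannot be determined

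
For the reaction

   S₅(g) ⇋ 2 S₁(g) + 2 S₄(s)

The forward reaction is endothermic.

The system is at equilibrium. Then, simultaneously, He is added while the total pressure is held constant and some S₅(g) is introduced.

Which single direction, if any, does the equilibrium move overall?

right

Adding inert gas at constant total pressure expands the volume and lowers every reacting partial pressure. With Δn_gas = 2 − 1 = +1, Q moves away from K toward the side with fewer gas moles, so the system shifts toward the side with more gas moles — to the right.
Adding S₅ (g), a reactant, drives the reaction to the right.
All effects act in the same direction — net shift to the right.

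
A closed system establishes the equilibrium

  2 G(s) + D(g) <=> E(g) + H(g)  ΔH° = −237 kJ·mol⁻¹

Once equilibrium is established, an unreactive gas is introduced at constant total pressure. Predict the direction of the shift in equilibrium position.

right

Adding inert gas at constant total pressure expands the volume and lowers every reacting partial pressure. With Δn_gas = 2 − 1 = +1, Q moves away from K toward the side with fewer gas moles, so the system shifts toward the side with more gas moles — to the right.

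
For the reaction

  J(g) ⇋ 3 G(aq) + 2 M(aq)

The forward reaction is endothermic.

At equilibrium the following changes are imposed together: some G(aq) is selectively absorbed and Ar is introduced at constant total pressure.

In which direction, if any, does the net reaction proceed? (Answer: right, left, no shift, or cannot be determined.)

Removing G (aq), a product, drives the reaction to the right.
Adding inert gas at constant total pressure expands the volume and lowers every reacting partial pressure. With Δn_gas = 0 − 1 = -1, Q moves away from K toward the side with fewer gas moles, so the system shifts toward the side with more gas moles — to the left.
The individual effects push in opposite directions; without quantitative information the net direction cannot be determined.

cannot be determined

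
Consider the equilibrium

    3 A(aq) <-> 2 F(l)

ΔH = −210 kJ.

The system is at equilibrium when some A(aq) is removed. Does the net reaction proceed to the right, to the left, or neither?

Removing A (aq), a reactant, drives the reaction to the left.

left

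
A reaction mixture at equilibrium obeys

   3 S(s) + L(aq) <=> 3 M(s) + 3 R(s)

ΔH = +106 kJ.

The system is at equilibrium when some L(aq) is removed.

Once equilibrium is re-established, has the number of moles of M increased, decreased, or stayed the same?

Removing L (aq), a reactant, drives the reaction to the left.
The net shift is to the left. M is a product, so its amount decreases.

decreases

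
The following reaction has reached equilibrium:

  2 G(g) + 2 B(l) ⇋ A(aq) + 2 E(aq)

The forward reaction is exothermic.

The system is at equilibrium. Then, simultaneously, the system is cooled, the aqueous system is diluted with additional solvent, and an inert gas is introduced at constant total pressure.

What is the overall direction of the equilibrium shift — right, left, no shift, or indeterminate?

cannot be determined

The forward reaction is exothermic. Lowering T favours the exothermic direction — shift to the right.
Dilution lowers every aqueous concentration by the same factor. Δn_aq = 3 − 0 = +3, so the system shifts toward the side with more dissolved moles — to the right.
Adding inert gas at constant total pressure expands the volume and lowers every reacting partial pressure. With Δn_gas = 0 − 2 = -2, Q moves away from K toward the side with fewer gas moles, so the system shifts toward the side with more gas moles — to the left.
The individual effects push in opposite directions; without quantitative information the net direction cannot be determined.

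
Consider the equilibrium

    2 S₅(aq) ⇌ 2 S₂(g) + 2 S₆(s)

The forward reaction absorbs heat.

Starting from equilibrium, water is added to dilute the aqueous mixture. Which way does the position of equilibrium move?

Dilution lowers every aqueous concentration by the same factor. Δn_aq = 0 − 2 = -2, so the system shifts toward the side with more dissolved moles — to the left.

left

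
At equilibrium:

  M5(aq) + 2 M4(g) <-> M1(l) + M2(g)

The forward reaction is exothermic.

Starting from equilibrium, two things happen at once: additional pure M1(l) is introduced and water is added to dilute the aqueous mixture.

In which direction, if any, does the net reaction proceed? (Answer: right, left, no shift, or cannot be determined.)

left

M1 is a pure liquid; its activity is 1 regardless of amount, so Q is unaffected — no shift from this change.
Dilution lowers every aqueous concentration by the same factor. Δn_aq = 0 − 1 = -1, so the system shifts toward the side with more dissolved moles — to the left.
Only the nonzero effect(s) matter; the net shift is to the left.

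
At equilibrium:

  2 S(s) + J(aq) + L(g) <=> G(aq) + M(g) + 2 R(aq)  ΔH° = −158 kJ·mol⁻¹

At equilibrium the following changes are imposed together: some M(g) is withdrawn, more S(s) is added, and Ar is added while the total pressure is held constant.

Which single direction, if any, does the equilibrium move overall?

Removing M (g), a product, drives the reaction to the right.
S is a pure solid; its activity is 1 regardless of amount, so Q is unaffected — no shift from this change.
Adding inert gas at constant total pressure expands the volume, scaling every reacting partial pressure by the same factor. Δn_gas = 1 − 1 = 0, so Q is unchanged — no shift.
Only the nonzero effect(s) matter; the net shift is to the right.

right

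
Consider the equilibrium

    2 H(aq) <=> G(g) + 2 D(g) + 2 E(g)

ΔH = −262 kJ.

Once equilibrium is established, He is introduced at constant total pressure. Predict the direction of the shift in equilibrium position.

Adding inert gas at constant total pressure expands the volume and lowers every reacting partial pressure. With Δn_gas = 5 − 0 = +5, Q moves away from K toward the side with fewer gas moles, so the system shifts toward the side with more gas moles — to the right.

right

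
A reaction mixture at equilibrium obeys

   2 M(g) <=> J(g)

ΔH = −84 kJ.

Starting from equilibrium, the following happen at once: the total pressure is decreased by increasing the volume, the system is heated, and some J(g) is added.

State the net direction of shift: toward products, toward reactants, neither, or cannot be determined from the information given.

Gas moles: reactants 2, products 1 (Δn_gas = -1). Expansion shifts the system toward the side with more moles of gas — to the left.
The forward reaction is exothermic. Raising T favours the endothermic direction — shift to the left.
Adding J (g), a product, drives the reaction to the left.
All effects act in the same direction — net shift to the left.

left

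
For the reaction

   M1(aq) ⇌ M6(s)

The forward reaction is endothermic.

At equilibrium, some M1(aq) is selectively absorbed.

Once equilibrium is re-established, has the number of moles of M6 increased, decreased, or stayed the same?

decreases

Removing M1 (aq), a reactant, drives the reaction to the left.
The net shift is to the left. M6 is a product, so its amount decreases.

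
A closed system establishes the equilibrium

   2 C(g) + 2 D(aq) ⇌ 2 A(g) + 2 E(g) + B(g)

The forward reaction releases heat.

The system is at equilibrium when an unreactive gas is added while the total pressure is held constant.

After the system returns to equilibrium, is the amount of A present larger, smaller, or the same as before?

increases

Adding inert gas at constant total pressure expands the volume and lowers every reacting partial pressure. With Δn_gas = 5 − 2 = +3, Q moves away from K toward the side with fewer gas moles, so the system shifts toward the side with more gas moles — to the right.
The net shift is to the right. A is a product, so its amount increases.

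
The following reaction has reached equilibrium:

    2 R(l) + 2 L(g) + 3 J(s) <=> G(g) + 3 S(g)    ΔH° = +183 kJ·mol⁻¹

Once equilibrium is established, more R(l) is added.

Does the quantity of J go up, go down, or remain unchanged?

unchanged

R is a pure liquid; its activity is 1 regardless of amount, so Q is unaffected — no shift from this change.
No net shift occurs, so the amount of J is unchanged.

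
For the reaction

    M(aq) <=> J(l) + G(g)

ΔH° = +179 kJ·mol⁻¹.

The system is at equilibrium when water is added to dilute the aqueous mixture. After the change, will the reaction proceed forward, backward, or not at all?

left

Dilution lowers every aqueous concentration by the same factor. Δn_aq = 0 − 1 = -1, so the system shifts toward the side with more dissolved moles — to the left.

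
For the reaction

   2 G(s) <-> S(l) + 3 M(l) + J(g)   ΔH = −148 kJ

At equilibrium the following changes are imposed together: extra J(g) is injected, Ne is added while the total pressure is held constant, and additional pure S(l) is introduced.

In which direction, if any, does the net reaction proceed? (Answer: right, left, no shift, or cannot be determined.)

cannot be determined

Adding J (g), a product, drives the reaction to the left.
Adding inert gas at constant total pressure expands the volume and lowers every reacting partial pressure. With Δn_gas = 1 − 0 = +1, Q moves away from K toward the side with fewer gas moles, so the system shifts toward the side with more gas moles — to the right.
S is a pure liquid; its activity is 1 regardless of amount, so Q is unaffected — no shift from this change.
The individual effects push in opposite directions; without quantitative information the net direction cannot be determined.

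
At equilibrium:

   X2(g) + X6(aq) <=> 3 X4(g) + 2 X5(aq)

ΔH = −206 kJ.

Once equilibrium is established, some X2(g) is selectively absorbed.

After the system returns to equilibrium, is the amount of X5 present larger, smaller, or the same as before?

Removing X2 (g), a reactant, drives the reaction to the left.
The net shift is to the left. X5 is a product, so its amount decreases.

decreases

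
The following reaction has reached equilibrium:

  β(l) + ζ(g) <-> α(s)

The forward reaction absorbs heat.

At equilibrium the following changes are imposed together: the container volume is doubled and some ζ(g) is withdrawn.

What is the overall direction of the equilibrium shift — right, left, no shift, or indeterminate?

Gas moles: reactants 1, products 0 (Δn_gas = -1). Expansion shifts the system toward the side with more moles of gas — to the left.
Removing ζ (g), a reactant, drives the reaction to the left.
All effects act in the same direction — net shift to the left.

left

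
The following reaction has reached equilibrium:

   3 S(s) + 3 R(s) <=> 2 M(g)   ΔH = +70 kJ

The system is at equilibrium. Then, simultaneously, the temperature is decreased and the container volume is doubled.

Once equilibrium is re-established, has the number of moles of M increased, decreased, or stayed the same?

The forward reaction is endothermic. Lowering T favours the exothermic direction — shift to the left.
Gas moles: reactants 0, products 2 (Δn_gas = +2). Expansion shifts the system toward the side with more moles of gas — to the right.
The two effects oppose each other, so the net shift — and hence the change in M — cannot be determined from the given information.

cannot be determined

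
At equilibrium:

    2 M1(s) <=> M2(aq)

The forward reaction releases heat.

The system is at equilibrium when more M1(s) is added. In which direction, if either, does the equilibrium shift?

no shift

M1 is a pure solid; its activity is 1 regardless of amount, so Q is unaffected — no shift from this change.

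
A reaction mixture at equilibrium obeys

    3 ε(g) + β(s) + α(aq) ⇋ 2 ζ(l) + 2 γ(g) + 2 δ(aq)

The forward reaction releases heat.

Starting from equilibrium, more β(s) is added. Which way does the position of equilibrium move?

no shift

β is a pure solid; its activity is 1 regardless of amount, so Q is unaffected — no shift from this change.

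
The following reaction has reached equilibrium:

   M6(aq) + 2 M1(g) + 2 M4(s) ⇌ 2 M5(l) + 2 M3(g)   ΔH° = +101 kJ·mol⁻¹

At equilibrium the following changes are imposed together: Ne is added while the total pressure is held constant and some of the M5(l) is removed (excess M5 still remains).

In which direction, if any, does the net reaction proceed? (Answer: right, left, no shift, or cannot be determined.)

Adding inert gas at constant total pressure expands the volume, scaling every reacting partial pressure by the same factor. Δn_gas = 2 − 2 = 0, so Q is unchanged — no shift.
M5 is a pure liquid; its activity is 1 regardless of amount, so Q is unaffected — no shift from this change.
None of the changes alters Q relative to K, so there is no net shift.

no shift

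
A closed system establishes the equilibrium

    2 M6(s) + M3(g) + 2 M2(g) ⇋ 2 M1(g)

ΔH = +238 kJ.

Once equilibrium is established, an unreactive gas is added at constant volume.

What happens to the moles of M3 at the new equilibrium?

unchanged

At constant volume, adding an inert gas leaves every reacting species' partial pressure unchanged, so Q is unchanged — no shift from this change.
No net shift occurs, so the amount of M3 is unchanged.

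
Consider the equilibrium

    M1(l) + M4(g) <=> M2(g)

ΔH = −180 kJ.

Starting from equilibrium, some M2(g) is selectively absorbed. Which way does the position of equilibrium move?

Removing M2 (g), a product, drives the reaction to the right.

right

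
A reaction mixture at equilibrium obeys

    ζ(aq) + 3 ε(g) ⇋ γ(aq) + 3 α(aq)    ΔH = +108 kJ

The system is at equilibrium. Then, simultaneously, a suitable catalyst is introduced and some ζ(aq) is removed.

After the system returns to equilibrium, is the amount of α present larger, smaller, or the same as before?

decreases

A catalyst speeds both forward and reverse rates equally; it changes neither Q nor K — no shift from this change.
Removing ζ (aq), a reactant, drives the reaction to the left.
The net shift is to the left. α is a product, so its amount decreases.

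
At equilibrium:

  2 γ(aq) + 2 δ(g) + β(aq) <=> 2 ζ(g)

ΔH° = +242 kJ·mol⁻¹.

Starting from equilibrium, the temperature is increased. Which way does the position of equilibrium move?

right

The forward reaction is endothermic. Raising T favours the endothermic direction — shift to the right.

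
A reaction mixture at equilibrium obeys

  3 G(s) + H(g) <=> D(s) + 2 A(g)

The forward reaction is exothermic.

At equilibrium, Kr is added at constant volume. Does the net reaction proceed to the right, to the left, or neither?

no shift

At constant volume, adding an inert gas leaves every reacting species' partial pressure unchanged, so Q is unchanged — no shift from this change.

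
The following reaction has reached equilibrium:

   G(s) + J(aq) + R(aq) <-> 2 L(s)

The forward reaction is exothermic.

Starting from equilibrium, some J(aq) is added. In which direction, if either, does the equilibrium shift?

right

Adding J (aq), a reactant, drives the reaction to the right.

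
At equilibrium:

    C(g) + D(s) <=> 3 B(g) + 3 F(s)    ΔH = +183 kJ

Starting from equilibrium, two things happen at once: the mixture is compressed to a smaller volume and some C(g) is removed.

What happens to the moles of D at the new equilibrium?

increases

Gas moles: reactants 1, products 3 (Δn_gas = +2). Compression shifts the system toward the side with fewer moles of gas — to the left.
Removing C (g), a reactant, drives the reaction to the left.
The net shift is to the left. D is a reactant, so its amount increases.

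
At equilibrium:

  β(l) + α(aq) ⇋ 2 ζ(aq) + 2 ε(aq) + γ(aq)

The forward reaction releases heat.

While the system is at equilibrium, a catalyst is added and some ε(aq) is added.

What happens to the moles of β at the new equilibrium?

A catalyst speeds both forward and reverse rates equally; it changes neither Q nor K — no shift from this change.
Adding ε (aq), a product, drives the reaction to the left.
The net shift is to the left. β is a reactant, so its amount increases.

increases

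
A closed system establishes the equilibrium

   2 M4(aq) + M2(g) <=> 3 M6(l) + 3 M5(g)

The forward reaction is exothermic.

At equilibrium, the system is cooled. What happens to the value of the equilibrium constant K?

increases

K depends on temperature via the van 't Hoff relation. The forward reaction is exothermic, so lowering T increases K.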